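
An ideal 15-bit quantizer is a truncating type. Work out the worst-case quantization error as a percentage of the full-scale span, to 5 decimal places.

Truncating → worst-case error = 1 LSB = V_FS/2^15, so 100/32768 = 0.00305176 % of full scale.

0.00305 %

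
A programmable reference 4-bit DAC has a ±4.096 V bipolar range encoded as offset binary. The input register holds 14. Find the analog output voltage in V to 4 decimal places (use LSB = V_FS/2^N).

3.0720 V

LSB = 8.192 V / 2^4 = 0.5120 V.
V_out = (−4.096) + 14 × 0.512 V = 3.072 V.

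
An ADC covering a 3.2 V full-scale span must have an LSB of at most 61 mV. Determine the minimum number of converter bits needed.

6 bits

Number of steps required ≥ 3.2 V / 61 mV = 52.46.
Need 2^N ≥ 52.46; 2^5 = 32, 2^6 = 64.
Minimum N = 6.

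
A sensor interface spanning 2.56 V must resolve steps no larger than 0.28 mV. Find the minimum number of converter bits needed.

14 bits

Number of steps required ≥ 2.56 V / 0.28 mV = 9142.86.
Need 2^N ≥ 9142.86; 2^13 = 8192, 2^14 = 16384.
Minimum N = 14.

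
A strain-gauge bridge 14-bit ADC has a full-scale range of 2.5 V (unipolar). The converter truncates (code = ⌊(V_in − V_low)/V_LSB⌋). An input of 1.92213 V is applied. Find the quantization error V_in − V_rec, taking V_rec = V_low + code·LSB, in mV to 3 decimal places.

0.133 mV

LSB = 2.5/2^14 = 152.59 µV.
Scaled input = 12596.8712 LSBs, so code = 12596.
Code 12596 maps back to 0 + 12596×0.000152588 V = 1.9219971 V.
Difference: 0.00013293 V → 0.133 mV.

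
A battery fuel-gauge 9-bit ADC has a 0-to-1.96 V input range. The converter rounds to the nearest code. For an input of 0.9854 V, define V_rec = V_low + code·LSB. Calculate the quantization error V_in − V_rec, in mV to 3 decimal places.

1.572 mV

Step size: 1.96 V ÷ 2^9 = 3.828 mV.
Scaled input = 257.4106 LSBs, so code = 257.
Reconstructed: 0.98382813 V.
Error = 0.9854 − 0.98382813 = 0.00157187 V = 1.572 mV.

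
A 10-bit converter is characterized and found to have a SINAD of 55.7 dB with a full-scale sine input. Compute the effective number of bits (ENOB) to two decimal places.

8.96 bits

ENOB = (SINAD − 1.76) / 6.02 = (55.7 − 1.76)/6.02 = 8.960.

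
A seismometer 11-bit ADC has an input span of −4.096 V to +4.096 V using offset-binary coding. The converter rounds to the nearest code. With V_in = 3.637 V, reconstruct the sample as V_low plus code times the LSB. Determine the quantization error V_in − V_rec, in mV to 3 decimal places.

Step size: 8.192 V ÷ 2^11 = 4.000 mV.
(3.637 − (−4.096))/0.004 = 1933.2500; round gives code 1933.
Code 1933 maps back to (−4.096) + 1933×0.004 V = 3.636 V.
Error = 3.637 − 3.636 = 0.001 V = 1.000 mV.

1.000 mV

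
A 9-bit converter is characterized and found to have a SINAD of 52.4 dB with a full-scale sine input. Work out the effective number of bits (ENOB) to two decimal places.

8.41 bits

ENOB = (SINAD − 1.76) / 6.02 = (52.4 − 1.76)/6.02 = 8.412.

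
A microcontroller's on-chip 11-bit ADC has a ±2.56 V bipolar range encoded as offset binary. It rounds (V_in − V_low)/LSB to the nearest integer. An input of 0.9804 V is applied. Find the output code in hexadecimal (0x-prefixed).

LSB = 5.12 V / 2048 = 2.500 mV.
(0.9804 − (−2.56)) / 0.0025 = 1416.160 LSBs.
round(1416.160) = 1416.
In hexadecimal (0x-prefixed): 0x588.

code 0x588 (decimal 1416)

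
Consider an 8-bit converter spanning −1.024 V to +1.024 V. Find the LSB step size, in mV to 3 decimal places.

8.000 mV

Full-scale span = 2.048 V.
LSB = 2.048 / 2^8 = 2.048 / 256 = 0.008 V = 8.000 mV.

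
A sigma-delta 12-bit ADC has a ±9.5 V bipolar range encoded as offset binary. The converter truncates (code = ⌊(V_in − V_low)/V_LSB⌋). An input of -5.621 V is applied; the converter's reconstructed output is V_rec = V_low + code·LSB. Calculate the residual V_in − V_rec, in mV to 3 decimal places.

Step size: 19 V ÷ 2^12 = 4.639 mV.
(V_in − V_low)/LSB = (-5.621 − (−9.5))/0.00463867 = 836.2307 → code 836 (floor).
Reconstructed: -5.6220703 V.
Difference: 0.00107031 V → 1.070 mV.

1.070 mV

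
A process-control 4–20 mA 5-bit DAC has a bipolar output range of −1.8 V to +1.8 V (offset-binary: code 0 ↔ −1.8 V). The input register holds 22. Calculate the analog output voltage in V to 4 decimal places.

0.6750 V

LSB = 3.6 V / 2^5 = 112.500 mV.
V_out = (−1.8) + 22 × 0.1125 V = 0.675 V.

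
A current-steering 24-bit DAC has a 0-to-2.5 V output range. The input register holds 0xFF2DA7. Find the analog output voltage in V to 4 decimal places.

LSB = 2.5 V / 2^24 = 0.15 µV.
Code 0xFF2DA7 = 16723367 decimal.
V_out = 0 + 16723367 × 1.49012e-07 V = 2.49198 V.

2.4920 V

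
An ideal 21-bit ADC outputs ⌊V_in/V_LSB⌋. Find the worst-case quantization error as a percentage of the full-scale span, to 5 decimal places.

0.00005 %

Truncating → worst-case error = 1 LSB = V_FS/2^21, so 100/2097152 = 4.76837e-05 % of full scale.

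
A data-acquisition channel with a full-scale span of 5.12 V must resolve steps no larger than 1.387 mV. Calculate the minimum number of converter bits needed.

Number of steps required ≥ 5.12 V / 1.387 mV = 3691.42.
Need 2^N ≥ 3691.42; 2^11 = 2048, 2^12 = 4096.
Minimum N = 12.

12 bits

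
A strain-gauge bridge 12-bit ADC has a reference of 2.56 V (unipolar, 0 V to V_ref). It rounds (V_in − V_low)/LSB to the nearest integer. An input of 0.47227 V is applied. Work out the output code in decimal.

Full-scale span = 2.56 V; LSB = 2.56/2^12 = 0.625 mV.
(0.47227 − 0) / 0.000625 = 755.632 LSBs.
So the output code is 756.

code 756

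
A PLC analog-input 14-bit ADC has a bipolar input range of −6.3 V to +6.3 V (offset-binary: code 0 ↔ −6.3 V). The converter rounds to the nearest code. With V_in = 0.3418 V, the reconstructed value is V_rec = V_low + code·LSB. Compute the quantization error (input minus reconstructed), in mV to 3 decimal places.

Step size: 12.6 V ÷ 2^14 = 0.769 mV.
(V_in − V_low)/LSB = (0.3418 − (−6.3))/0.000769043 = 8636.4485 → code 8636 (round).
Reconstructed: 0.34145508 V.
V_in − V_rec = 0.000344922 V = 0.345 mV.

0.345 mV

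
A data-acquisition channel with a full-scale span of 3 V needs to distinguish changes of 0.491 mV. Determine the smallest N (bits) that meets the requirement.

Number of steps required ≥ 3 V / 0.491 mV = 6109.98.
Need 2^N ≥ 6109.98; 2^12 = 4096, 2^13 = 8192.
Minimum N = 13.

13 bits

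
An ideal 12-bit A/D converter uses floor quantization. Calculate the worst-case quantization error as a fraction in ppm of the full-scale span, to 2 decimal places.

Truncating → worst-case error = 1 LSB = V_FS/2^12, so 1e+06/4096 = 244.141 ppm of full scale.

244.14 ppm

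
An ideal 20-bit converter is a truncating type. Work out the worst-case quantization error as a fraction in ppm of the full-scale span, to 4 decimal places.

0.9537 ppm

Truncating → worst-case error = 1 LSB = V_FS/2^20, so 1e+06/1048576 = 0.953674 ppm of full scale.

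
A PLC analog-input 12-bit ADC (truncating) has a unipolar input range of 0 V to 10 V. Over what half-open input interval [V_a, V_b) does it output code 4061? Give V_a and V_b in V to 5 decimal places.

LSB = 10/2^12 = 2.441 mV.
V_a = V_low + 4061·LSB = 9.91455 V; V_b = V_low + 4062·LSB = 9.91699 V.

[9.91455 V, 9.91699 V)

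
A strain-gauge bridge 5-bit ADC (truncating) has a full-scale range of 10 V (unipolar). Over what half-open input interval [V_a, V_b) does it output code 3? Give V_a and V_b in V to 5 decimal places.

[0.93750 V, 1.25000 V)

LSB = 10/2^5 = 312.500 mV.
V_a = V_low + 3·LSB = 0.9375 V; V_b = V_low + 4·LSB = 1.25 V.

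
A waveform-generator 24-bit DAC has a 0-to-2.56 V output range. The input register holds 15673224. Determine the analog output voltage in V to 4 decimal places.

2.3915 V

LSB = 2.56 V / 2^24 = 0.15 µV.
V_out = 0 + 15673224 × 1.52588e-07 V = 2.39154 V.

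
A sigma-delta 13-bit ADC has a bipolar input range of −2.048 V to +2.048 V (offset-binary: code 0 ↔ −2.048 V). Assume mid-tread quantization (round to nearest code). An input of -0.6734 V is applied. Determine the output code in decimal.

code 2749

With 8192 levels over 4.096 V, one step is 0.500 mV.
Input sits at 2749.200 steps above V_low.
So the output code is 2749.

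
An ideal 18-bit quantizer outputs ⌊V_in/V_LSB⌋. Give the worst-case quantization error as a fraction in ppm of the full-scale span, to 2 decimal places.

3.81 ppm

Truncating → worst-case error = 1 LSB = V_FS/2^18, so 1e+06/262144 = 3.8147 ppm of full scale.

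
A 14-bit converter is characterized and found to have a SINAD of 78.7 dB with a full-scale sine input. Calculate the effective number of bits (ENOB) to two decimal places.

ENOB = (SINAD − 1.76) / 6.02 = (78.7 − 1.76)/6.02 = 12.781.

12.78 bits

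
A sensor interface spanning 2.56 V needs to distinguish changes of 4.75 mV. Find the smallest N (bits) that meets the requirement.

Number of steps required ≥ 2.56 V / 4.75 mV = 538.95.
Need 2^N ≥ 538.95; 2^9 = 512, 2^10 = 1024.
Minimum N = 10.

10 bits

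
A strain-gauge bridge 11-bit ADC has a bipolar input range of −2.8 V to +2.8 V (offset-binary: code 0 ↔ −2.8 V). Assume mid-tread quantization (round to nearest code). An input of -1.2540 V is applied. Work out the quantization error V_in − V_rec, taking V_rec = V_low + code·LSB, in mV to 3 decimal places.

1.078 mV

One LSB is 5.6 V / 2048 = 2.734 mV.
(V_in − V_low)/LSB = (-1.2540 − (−2.8))/0.00273437 = 565.3943 → code 565 (round).
Code 565 maps back to (−2.8) + 565×0.00273437 V = -1.2550781 V.
Difference: 0.00107813 V → 1.078 mV.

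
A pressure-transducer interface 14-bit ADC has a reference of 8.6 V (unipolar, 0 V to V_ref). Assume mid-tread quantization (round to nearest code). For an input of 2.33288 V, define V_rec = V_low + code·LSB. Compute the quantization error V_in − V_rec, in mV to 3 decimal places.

0.214 mV

LSB = 8.6/2^14 = 0.525 mV.
Scaled input = 4444.4077 LSBs, so code = 4444.
V_rec = 0 + 4444·0.000524902 = 2.332666 V.
Difference: 0.000213984 V → 0.214 mV.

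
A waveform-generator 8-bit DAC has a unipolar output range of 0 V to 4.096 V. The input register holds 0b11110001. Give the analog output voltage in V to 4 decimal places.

3.8560 V

LSB = 4.096 V / 2^8 = 16.000 mV.
Code 0b11110001 = 241 decimal.
V_out = 0 + 241 × 0.016 V = 3.856 V.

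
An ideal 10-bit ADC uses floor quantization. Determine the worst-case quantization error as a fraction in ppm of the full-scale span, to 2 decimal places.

Truncating → worst-case error = 1 LSB = V_FS/2^10, so 1e+06/1024 = 976.562 ppm of full scale.

976.56 ppm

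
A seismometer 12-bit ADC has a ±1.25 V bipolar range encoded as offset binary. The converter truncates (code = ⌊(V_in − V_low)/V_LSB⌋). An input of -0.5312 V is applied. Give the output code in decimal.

LSB = 2.5 V / 4096 = 0.610 mV.
Input sits at 1177.682 steps above V_low.
Floor → code 1177.

code 1177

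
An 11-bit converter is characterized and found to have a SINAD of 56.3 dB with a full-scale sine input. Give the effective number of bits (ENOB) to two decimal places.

9.06 bits

ENOB = (SINAD − 1.76) / 6.02 = (56.3 − 1.76)/6.02 = 9.060.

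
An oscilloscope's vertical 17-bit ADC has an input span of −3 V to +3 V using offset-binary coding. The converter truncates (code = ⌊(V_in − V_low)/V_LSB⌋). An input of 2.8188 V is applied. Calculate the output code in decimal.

LSB = 6 V / 131072 = 45.78 µV.
Input sits at 127113.626 steps above V_low.
⌊·⌋(127113.626) = 127113.

code 127113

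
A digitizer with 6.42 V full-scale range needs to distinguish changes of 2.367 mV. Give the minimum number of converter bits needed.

Number of steps required ≥ 6.42 V / 2.367 mV = 2712.29.
Need 2^N ≥ 2712.29; 2^11 = 2048, 2^12 = 4096.
Minimum N = 12.

12 bits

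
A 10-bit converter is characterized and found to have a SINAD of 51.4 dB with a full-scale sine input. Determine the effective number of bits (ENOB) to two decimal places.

8.25 bits

ENOB = (SINAD − 1.76) / 6.02 = (51.4 − 1.76)/6.02 = 8.246.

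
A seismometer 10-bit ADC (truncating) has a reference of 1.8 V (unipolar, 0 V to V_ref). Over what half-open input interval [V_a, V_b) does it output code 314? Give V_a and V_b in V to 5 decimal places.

[0.55195 V, 0.55371 V)

LSB = 1.8/2^10 = 1.758 mV.
V_a = V_low + 314·LSB = 0.551953 V; V_b = V_low + 315·LSB = 0.553711 V.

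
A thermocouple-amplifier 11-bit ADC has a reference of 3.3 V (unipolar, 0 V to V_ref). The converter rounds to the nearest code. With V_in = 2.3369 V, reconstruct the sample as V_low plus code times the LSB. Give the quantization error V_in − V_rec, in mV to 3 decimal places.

Step size: 3.3 V ÷ 2^11 = 1.611 mV.
(V_in − V_low)/LSB = (2.3369 − 0)/0.00161133 = 1450.2943 → code 1450 (round).
V_rec = 0 + 1450·0.00161133 = 2.3364258 V.
Error = 2.3369 − 2.3364258 = 0.000474219 V = 0.474 mV.

0.474 mV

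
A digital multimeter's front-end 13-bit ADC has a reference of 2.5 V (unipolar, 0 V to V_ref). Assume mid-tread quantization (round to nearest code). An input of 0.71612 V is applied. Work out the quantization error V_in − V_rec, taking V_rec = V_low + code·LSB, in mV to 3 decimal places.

-0.128 mV

LSB = 2.5/2^13 = 305.18 µV.
(V_in − V_low)/LSB = (0.71612 − 0)/0.000305176 = 2346.5820 → code 2347 (round).
Code 2347 maps back to 0 + 2347×0.000305176 V = 0.71624756 V.
Error = 0.71612 − 0.71624756 = -0.000127559 V = -0.128 mV.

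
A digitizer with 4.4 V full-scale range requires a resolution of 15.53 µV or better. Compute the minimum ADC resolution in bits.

Number of steps required ≥ 4.4 V / 15.53 µV = 283322.60.
Need 2^N ≥ 283322.60; 2^18 = 262144, 2^19 = 524288.
Minimum N = 19.

19 bits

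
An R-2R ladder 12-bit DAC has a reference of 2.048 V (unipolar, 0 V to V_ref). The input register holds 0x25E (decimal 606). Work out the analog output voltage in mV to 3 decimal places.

303.000 mV

LSB = 2.048 V / 2^12 = 0.500 mV.
Code 0x25E = 606 decimal.
V_out = 0 + 606 × 0.0005 V = 0.303 V.
= 303.000 mV.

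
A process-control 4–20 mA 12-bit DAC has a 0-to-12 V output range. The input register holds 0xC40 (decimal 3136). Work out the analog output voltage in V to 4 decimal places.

9.1875 V

LSB = 12 V / 2^12 = 2.930 mV.
Code 0xC40 = 3136 decimal.
V_out = 0 + 3136 × 0.00292969 V = 9.1875 V.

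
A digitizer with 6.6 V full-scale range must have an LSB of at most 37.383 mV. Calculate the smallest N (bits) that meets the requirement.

Number of steps required ≥ 6.6 V / 37.383 mV = 176.55.
Need 2^N ≥ 176.55; 2^7 = 128, 2^8 = 256.
Minimum N = 8.

8 bits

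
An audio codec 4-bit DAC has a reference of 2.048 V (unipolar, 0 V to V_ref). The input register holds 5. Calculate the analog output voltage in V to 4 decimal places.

LSB = 2.048 V / 2^4 = 128.000 mV.
V_out = 0 + 5 × 0.128 V = 0.64 V.

0.6400 V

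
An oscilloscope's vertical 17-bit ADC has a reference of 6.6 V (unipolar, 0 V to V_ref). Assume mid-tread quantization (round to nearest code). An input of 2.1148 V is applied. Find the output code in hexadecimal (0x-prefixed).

code 0xA40F (decimal 41999)

LSB = 6.6 V / 131072 = 50.35 µV.
(2.1148 − 0) / 5.0354e-05 = 41998.646 LSBs.
round(41998.646) = 41999.
In hexadecimal (0x-prefixed): 0xA40F.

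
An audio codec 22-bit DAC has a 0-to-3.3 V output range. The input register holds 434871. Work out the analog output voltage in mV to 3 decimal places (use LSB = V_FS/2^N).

LSB = 3.3 V / 2^22 = 0.79 µV.
V_out = 0 + 434871 × 7.86781e-07 V = 0.342148 V.
= 342.148 mV.

342.148 mV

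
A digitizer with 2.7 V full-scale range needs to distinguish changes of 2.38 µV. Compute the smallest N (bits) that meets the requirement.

Number of steps required ≥ 2.7 V / 2.38 µV = 1134453.78.
Need 2^N ≥ 1134453.78; 2^20 = 1048576, 2^21 = 2097152.
Minimum N = 21.

21 bits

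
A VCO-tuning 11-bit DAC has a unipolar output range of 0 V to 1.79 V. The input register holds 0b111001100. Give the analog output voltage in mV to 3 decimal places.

402.051 mV

LSB = 1.79 V / 2^11 = 0.874 mV.
Code 0b111001100 = 460 decimal.
V_out = 0 + 460 × 0.000874023 V = 0.402051 V.
= 402.051 mV.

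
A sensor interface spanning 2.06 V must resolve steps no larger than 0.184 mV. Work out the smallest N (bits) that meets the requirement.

Number of steps required ≥ 2.06 V / 0.184 mV = 11195.65.
Need 2^N ≥ 11195.65; 2^13 = 8192, 2^14 = 16384.
Minimum N = 14.

14 bits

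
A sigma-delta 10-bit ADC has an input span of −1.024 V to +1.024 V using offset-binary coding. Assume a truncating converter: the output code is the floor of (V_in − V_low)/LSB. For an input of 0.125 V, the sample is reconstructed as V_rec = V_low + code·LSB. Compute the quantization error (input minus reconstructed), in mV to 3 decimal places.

One LSB is 2.048 V / 1024 = 2.000 mV.
(0.125 − (−1.024))/0.002 = 574.5000; ⌊·⌋ gives code 574.
Reconstructed: 0.124 V.
Difference: 0.001 V → 1.000 mV.

1.000 mV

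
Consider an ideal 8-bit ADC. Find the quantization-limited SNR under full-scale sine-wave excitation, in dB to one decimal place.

49.9 dB

SNR ≈ 6.02·N + 1.76 dB = 6.02·8 + 1.76 = 49.92 dB.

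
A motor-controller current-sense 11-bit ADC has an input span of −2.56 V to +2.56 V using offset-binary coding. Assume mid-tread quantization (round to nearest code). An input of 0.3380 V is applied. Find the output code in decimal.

With 2048 levels over 5.12 V, one step is 2.500 mV.
Input sits at 1159.200 steps above V_low.
round(1159.200) = 1159.

code 1159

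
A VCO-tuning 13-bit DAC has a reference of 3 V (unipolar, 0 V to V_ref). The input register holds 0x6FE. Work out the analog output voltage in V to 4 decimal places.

LSB = 3 V / 2^13 = 366.21 µV.
Code 0x6FE = 1790 decimal.
V_out = 0 + 1790 × 0.000366211 V = 0.655518 V.

0.6555 V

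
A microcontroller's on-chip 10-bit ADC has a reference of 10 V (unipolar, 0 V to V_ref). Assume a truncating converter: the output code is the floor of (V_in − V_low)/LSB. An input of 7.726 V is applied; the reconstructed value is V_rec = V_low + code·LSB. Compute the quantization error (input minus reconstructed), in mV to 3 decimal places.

One LSB is 10 V / 1024 = 9.766 mV.
(7.726 − 0)/0.00976562 = 791.1424; ⌊·⌋ gives code 791.
V_rec = 0 + 791·0.00976562 = 7.7246094 V.
V_in − V_rec = 0.00139062 V = 1.391 mV.

1.391 mV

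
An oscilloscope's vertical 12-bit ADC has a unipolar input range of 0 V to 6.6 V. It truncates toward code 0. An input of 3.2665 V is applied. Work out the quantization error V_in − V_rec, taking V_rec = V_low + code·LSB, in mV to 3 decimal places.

One LSB is 6.6 V / 4096 = 1.611 mV.
Scaled input = 2027.2097 LSBs, so code = 2027.
V_rec = 0 + 2027·0.00161133 = 3.2661621 V.
Error = 3.2665 − 3.2661621 = 0.000337891 V = 0.338 mV.

0.338 mV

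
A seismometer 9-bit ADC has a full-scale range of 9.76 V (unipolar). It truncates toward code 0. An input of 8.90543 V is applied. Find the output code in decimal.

code 467

Full-scale span = 9.76 V; LSB = 9.76/2^9 = 19.062 mV.
(8.90543 − 0) / 0.0190625 = 467.170 LSBs.
So the output code is 467.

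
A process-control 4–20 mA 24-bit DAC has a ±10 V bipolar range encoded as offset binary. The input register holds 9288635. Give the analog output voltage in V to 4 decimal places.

1.0729 V

LSB = 20 V / 2^24 = 1.19 µV.
V_out = (−10) + 9288635 × 1.19209e-06 V = 1.07292 V.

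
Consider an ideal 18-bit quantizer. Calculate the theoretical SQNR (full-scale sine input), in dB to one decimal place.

110.1 dB

SNR ≈ 6.02·N + 1.76 dB = 6.02·18 + 1.76 = 110.12 dB.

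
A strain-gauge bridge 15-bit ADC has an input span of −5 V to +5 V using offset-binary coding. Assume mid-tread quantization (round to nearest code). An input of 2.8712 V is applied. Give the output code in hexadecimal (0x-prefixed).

code 0x64C0 (decimal 25792)

Full-scale span = 10 V; LSB = 10/2^15 = 305.18 µV.
(V_in − V_low)/LSB = (2.8712 − (−5)) / 0.000305176 = 25792.348.
Round → code 25792.
In hexadecimal (0x-prefixed): 0x64C0.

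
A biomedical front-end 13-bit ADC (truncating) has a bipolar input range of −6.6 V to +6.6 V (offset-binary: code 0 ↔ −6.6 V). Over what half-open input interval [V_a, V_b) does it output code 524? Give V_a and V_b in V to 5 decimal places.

LSB = 13.2/2^13 = 1.611 mV.
V_a = V_low + 524·LSB = -5.75566 V; V_b = V_low + 525·LSB = -5.75405 V.

[-5.75566 V, -5.75405 V)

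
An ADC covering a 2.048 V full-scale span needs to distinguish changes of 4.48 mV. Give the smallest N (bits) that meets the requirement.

Number of steps required ≥ 2.048 V / 4.48 mV = 457.14.
Need 2^N ≥ 457.14; 2^8 = 256, 2^9 = 512.
Minimum N = 9.

9 bits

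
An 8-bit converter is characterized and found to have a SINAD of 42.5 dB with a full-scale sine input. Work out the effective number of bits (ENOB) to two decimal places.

6.77 bits

ENOB = (SINAD − 1.76) / 6.02 = (42.5 − 1.76)/6.02 = 6.767.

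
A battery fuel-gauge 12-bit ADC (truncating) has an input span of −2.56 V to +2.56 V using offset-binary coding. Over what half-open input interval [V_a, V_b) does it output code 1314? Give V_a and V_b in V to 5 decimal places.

[-0.91750 V, -0.91625 V)

LSB = 5.12/2^12 = 1.250 mV.
V_a = V_low + 1314·LSB = -0.9175 V; V_b = V_low + 1315·LSB = -0.91625 V.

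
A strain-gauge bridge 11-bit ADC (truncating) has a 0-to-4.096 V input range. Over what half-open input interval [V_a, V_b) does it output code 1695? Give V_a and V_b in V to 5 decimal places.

[3.39000 V, 3.39200 V)

LSB = 4.096/2^11 = 2.000 mV.
V_a = V_low + 1695·LSB = 3.39 V; V_b = V_low + 1696·LSB = 3.392 V.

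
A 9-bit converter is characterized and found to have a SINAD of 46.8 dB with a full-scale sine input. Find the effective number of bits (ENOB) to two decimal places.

7.48 bits

ENOB = (SINAD − 1.76) / 6.02 = (46.8 − 1.76)/6.02 = 7.482.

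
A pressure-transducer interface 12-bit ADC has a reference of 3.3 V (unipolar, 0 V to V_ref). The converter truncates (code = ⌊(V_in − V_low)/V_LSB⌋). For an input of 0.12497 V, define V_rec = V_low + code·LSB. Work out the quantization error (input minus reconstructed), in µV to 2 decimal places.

92.07 µV

One LSB is 3.3 V / 4096 = 0.806 mV.
(0.12497 − 0)/0.000805664 = 155.1143; ⌊·⌋ gives code 155.
Reconstructed: 0.12487793 V.
Difference: 9.20703e-05 V → 92.07 µV.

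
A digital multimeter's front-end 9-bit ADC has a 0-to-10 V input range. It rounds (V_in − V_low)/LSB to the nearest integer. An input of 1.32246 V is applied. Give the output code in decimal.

With 512 levels over 10 V, one step is 19.531 mV.
Input sits at 67.710 steps above V_low.
Round → code 68.

code 68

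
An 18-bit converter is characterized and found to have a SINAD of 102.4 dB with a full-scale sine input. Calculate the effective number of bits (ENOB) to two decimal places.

16.72 bits

ENOB = (SINAD − 1.76) / 6.02 = (102.4 − 1.76)/6.02 = 16.718.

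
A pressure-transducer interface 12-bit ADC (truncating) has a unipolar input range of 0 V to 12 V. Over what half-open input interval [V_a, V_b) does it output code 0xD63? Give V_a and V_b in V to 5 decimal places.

[10.04004 V, 10.04297 V)

LSB = 12/2^12 = 2.930 mV.
Code 0xD63 = 3427 decimal.
V_a = V_low + 3427·LSB = 10.04 V; V_b = V_low + 3428·LSB = 10.043 V.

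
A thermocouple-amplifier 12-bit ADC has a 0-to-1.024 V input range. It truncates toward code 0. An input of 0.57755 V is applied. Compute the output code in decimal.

code 2310

Full-scale span = 1.024 V; LSB = 1.024/2^12 = 250.00 µV.
(0.57755 − 0) / 0.00025 = 2310.200 LSBs.
So the output code is 2310.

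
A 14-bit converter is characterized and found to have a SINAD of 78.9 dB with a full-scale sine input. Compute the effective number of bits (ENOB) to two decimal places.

12.81 bits

ENOB = (SINAD − 1.76) / 6.02 = (78.9 − 1.76)/6.02 = 12.814.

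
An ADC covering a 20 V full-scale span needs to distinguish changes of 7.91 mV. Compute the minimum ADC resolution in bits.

Number of steps required ≥ 20 V / 7.91 mV = 2528.45.
Need 2^N ≥ 2528.45; 2^11 = 2048, 2^12 = 4096.
Minimum N = 12.

12 bits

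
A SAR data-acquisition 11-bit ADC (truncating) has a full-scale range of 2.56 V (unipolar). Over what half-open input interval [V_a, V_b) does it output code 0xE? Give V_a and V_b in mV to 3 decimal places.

LSB = 2.56/2^11 = 1.250 mV.
Code 0xE = 14 decimal.
V_a = V_low + 14·LSB = 0.0175 V; V_b = V_low + 15·LSB = 0.01875 V.

[17.500 mV, 18.750 mV)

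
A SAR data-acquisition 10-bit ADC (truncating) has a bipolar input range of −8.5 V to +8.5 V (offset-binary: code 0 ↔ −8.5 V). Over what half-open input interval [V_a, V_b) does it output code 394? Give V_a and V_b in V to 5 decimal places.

[-1.95898 V, -1.94238 V)

LSB = 17/2^10 = 16.602 mV.
V_a = V_low + 394·LSB = -1.95898 V; V_b = V_low + 395·LSB = -1.94238 V.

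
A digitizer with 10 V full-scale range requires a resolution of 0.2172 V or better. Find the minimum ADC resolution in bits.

Number of steps required ≥ 10 V / 0.2172 V = 46.04.
Need 2^N ≥ 46.04; 2^5 = 32, 2^6 = 64.
Minimum N = 6.

6 bits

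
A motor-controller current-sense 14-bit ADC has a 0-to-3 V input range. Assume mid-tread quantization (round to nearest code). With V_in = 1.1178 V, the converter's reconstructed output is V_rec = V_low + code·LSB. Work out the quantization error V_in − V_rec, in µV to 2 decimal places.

Step size: 3 V ÷ 2^14 = 183.11 µV.
(1.1178 − 0)/0.000183105 = 6104.6784; round gives code 6105.
V_rec = 0 + 6105·0.000183105 = 1.1178589 V.
V_in − V_rec = -5.88867e-05 V = -58.89 µV.

-58.89 µV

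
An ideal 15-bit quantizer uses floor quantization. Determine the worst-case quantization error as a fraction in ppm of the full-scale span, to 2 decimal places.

Truncating → worst-case error = 1 LSB = V_FS/2^15, so 1e+06/32768 = 30.5176 ppm of full scale.

30.52 ppm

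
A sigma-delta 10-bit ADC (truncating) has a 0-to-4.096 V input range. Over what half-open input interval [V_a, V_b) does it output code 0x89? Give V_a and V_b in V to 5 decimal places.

[0.54800 V, 0.55200 V)

LSB = 4.096/2^10 = 4.000 mV.
Code 0x89 = 137 decimal.
V_a = V_low + 137·LSB = 0.548 V; V_b = V_low + 138·LSB = 0.552 V.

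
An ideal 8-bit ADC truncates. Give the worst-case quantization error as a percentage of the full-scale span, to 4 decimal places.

Truncating → worst-case error = 1 LSB = V_FS/2^8, so 100/256 = 0.390625 % of full scale.

0.3906 %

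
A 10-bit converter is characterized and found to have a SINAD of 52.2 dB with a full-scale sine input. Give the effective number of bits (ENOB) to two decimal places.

ENOB = (SINAD − 1.76) / 6.02 = (52.2 − 1.76)/6.02 = 8.379.

8.38 bits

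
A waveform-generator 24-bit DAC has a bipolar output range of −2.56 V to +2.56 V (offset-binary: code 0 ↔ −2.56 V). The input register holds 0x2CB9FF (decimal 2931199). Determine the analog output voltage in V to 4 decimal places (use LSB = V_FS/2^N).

LSB = 5.12 V / 2^24 = 0.31 µV.
Code 0x2CB9FF = 2931199 decimal.
V_out = (−2.56) + 2931199 × 3.05176e-07 V = -1.66547 V.

-1.6655 V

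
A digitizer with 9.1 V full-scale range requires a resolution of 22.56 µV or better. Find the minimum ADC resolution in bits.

Number of steps required ≥ 9.1 V / 22.56 µV = 403368.79.
Need 2^N ≥ 403368.79; 2^18 = 262144, 2^19 = 524288.
Minimum N = 19.

19 bits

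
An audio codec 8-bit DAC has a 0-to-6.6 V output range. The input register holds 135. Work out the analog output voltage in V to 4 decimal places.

3.4805 V

LSB = 6.6 V / 2^8 = 25.781 mV.
V_out = 0 + 135 × 0.0257812 V = 3.48047 V.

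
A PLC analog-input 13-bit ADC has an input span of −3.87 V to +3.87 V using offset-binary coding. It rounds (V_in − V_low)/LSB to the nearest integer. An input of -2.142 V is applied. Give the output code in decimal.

LSB = 7.74 V / 8192 = 0.945 mV.
Input sits at 1828.912 steps above V_low.
So the output code is 1829.

code 1829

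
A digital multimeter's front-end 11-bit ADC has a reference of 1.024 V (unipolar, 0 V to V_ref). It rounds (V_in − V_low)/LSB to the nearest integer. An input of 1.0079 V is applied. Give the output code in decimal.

With 2048 levels over 1.024 V, one step is 0.500 mV.
(V_in − V_low)/LSB = (1.0079 − 0) / 0.0005 = 2015.800.
round(2015.800) = 2016.

code 2016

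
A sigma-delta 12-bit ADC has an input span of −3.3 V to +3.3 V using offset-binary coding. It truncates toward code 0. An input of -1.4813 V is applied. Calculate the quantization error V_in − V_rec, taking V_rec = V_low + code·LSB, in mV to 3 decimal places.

1.122 mV

LSB = 6.6/2^12 = 1.611 mV.
(-1.4813 − (−3.3))/0.00161133 = 1128.6962; ⌊·⌋ gives code 1128.
Reconstructed: -1.4824219 V.
Error = -1.4813 − (−1.4824219) = 0.00112188 V = 1.122 mV.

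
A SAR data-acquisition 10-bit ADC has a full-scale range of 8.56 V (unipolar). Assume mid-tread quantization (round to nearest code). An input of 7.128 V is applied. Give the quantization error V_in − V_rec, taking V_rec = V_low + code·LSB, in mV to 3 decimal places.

Step size: 8.56 V ÷ 2^10 = 8.359 mV.
(7.128 − 0)/0.00835938 = 852.6953; round gives code 853.
Code 853 maps back to 0 + 853×0.00835938 V = 7.1305469 V.
V_in − V_rec = -0.00254688 V = -2.547 mV.

-2.547 mV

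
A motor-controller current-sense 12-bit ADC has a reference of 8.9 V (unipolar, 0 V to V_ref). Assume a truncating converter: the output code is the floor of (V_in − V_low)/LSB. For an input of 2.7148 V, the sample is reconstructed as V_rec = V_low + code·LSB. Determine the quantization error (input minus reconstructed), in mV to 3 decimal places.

Step size: 8.9 V ÷ 2^12 = 2.173 mV.
Scaled input = 1249.4181 LSBs, so code = 1249.
Code 1249 maps back to 0 + 1249×0.00217285 V = 2.7138916 V.
V_in − V_rec = 0.000908398 V = 0.908 mV.

0.908 mV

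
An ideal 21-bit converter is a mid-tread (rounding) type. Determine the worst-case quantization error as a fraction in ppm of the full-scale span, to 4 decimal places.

Rounding → worst-case error = ½ LSB = V_FS/2^22, so 1e+06/4194304 = 0.238419 ppm of full scale.

0.2384 ppm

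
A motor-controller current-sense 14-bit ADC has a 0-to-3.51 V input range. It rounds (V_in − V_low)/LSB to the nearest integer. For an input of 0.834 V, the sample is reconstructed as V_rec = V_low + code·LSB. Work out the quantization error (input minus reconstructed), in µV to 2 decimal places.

-10.62 µV

Step size: 3.51 V ÷ 2^14 = 214.23 µV.
(V_in − V_low)/LSB = (0.834 − 0)/0.000214233 = 3892.9504 → code 3893 (round).
Reconstructed: 0.83401062 V.
Error = 0.834 − 0.83401062 = -1.06201e-05 V = -10.62 µV.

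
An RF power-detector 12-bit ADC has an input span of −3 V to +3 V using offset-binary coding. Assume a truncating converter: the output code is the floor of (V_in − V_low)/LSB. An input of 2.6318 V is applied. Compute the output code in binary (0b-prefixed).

LSB = 6 V / 4096 = 1.465 mV.
(2.6318 − (−3)) / 0.00146484 = 3844.642 LSBs.
Floor → code 3844.
In binary (0b-prefixed): 0b111100000100.

code 0b111100000100 (decimal 3844)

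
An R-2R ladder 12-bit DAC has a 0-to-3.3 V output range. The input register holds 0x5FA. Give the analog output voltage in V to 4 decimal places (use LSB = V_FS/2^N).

1.2327 V

LSB = 3.3 V / 2^12 = 0.806 mV.
Code 0x5FA = 1530 decimal.
V_out = 0 + 1530 × 0.000805664 V = 1.23267 V.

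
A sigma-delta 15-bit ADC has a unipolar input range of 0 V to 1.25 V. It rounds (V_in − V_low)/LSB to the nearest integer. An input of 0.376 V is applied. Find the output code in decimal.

code 9857

Full-scale span = 1.25 V; LSB = 1.25/2^15 = 38.15 µV.
(0.376 − 0) / 3.8147e-05 = 9856.614 LSBs.
round(9856.614) = 9857.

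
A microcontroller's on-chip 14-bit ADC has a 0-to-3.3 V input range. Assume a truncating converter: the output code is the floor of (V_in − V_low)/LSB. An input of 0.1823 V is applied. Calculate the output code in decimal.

Full-scale span = 3.3 V; LSB = 3.3/2^14 = 201.42 µV.
(V_in − V_low)/LSB = (0.1823 − 0) / 0.000201416 = 905.092.
So the output code is 905.

code 905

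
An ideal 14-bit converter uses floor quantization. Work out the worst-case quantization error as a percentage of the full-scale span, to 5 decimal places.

Truncating → worst-case error = 1 LSB = V_FS/2^14, so 100/16384 = 0.00610352 % of full scale.

0.00610 %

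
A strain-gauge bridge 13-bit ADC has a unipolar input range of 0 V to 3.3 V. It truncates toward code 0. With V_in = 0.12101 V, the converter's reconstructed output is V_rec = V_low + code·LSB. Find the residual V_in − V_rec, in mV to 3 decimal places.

0.160 mV

One LSB is 3.3 V / 8192 = 402.83 µV.
(V_in − V_low)/LSB = (0.12101 − 0)/0.000402832 = 300.3982 → code 300 (floor).
V_rec = 0 + 300·0.000402832 = 0.12084961 V.
Error = 0.12101 − 0.12084961 = 0.000160391 V = 0.160 mV.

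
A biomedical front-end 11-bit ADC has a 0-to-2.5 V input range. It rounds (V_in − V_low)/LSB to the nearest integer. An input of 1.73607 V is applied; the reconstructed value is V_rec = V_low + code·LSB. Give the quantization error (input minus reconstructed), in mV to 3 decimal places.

0.230 mV

One LSB is 2.5 V / 2048 = 1.221 mV.
(1.73607 − 0)/0.0012207 = 1422.1885; round gives code 1422.
Reconstructed: 1.7358398 V.
V_in − V_rec = 0.000230156 V = 0.230 mV.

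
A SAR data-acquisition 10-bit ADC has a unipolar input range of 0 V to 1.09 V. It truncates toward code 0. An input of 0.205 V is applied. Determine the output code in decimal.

code 192

With 1024 levels over 1.09 V, one step is 1.064 mV.
(0.205 − 0) / 0.00106445 = 192.587 LSBs.
⌊·⌋(192.587) = 192.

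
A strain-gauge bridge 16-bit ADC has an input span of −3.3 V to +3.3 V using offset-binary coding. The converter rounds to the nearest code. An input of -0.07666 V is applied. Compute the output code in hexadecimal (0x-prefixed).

With 65536 levels over 6.6 V, one step is 100.71 µV.
Input sits at 32006.789 steps above V_low.
So the output code is 32007.
In hexadecimal (0x-prefixed): 0x7D07.

code 0x7D07 (decimal 32007)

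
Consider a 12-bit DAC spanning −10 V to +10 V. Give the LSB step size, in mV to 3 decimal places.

Full-scale span = 20 V.
LSB = 20 / 2^12 = 20 / 4096 = 0.00488281 V = 4.883 mV.

4.883 mV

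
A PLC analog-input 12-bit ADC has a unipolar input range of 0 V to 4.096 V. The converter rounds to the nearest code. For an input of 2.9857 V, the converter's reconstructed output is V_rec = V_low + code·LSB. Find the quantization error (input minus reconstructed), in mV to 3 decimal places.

-0.300 mV

One LSB is 4.096 V / 4096 = 1.000 mV.
(V_in − V_low)/LSB = (2.9857 − 0)/0.001 = 2985.7000 → code 2986 (round).
Code 2986 maps back to 0 + 2986×0.001 V = 2.986 V.
Difference: -0.0003 V → -0.300 mV.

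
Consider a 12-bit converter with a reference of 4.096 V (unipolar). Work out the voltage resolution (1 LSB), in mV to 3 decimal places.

1.000 mV

Full-scale span = 4.096 V.
LSB = 4.096 / 2^12 = 4.096 / 4096 = 0.001 V = 1.000 mV.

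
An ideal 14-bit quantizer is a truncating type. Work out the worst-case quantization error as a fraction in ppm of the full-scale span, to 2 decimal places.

Truncating → worst-case error = 1 LSB = V_FS/2^14, so 1e+06/16384 = 61.0352 ppm of full scale.

61.04 ppm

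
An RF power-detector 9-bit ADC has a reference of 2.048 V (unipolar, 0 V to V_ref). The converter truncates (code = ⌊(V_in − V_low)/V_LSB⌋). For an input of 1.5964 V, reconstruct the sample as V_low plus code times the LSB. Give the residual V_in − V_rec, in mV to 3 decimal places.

One LSB is 2.048 V / 512 = 4.000 mV.
Scaled input = 399.1000 LSBs, so code = 399.
V_rec = 0 + 399·0.004 = 1.596 V.
V_in − V_rec = 0.0004 V = 0.400 mV.

0.400 mV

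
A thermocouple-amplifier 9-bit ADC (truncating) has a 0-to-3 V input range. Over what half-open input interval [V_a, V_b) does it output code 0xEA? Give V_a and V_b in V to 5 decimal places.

[1.37109 V, 1.37695 V)

LSB = 3/2^9 = 5.859 mV.
Code 0xEA = 234 decimal.
V_a = V_low + 234·LSB = 1.37109 V; V_b = V_low + 235·LSB = 1.37695 V.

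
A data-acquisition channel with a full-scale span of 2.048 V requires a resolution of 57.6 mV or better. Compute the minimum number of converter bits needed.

Number of steps required ≥ 2.048 V / 57.6 mV = 35.56.
Need 2^N ≥ 35.56; 2^5 = 32, 2^6 = 64.
Minimum N = 6.

6 bits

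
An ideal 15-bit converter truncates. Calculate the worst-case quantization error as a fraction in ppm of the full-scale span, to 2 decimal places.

30.52 ppm

Truncating → worst-case error = 1 LSB = V_FS/2^15, so 1e+06/32768 = 30.5176 ppm of full scale.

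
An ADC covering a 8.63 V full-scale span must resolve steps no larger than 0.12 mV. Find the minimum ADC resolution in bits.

17 bits

Number of steps required ≥ 8.63 V / 0.12 mV = 71916.67.
Need 2^N ≥ 71916.67; 2^16 = 65536, 2^17 = 131072.
Minimum N = 17.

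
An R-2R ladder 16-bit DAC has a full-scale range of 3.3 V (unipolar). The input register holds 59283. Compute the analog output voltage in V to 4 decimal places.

2.9851 V

LSB = 3.3 V / 2^16 = 50.35 µV.
V_out = 0 + 59283 × 5.0354e-05 V = 2.98514 V.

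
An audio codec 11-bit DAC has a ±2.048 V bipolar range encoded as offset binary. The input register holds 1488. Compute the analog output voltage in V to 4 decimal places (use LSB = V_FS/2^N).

0.9280 V

LSB = 4.096 V / 2^11 = 2.000 mV.
V_out = (−2.048) + 1488 × 0.002 V = 0.928 V.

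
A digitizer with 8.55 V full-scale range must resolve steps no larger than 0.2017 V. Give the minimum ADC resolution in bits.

Number of steps required ≥ 8.55 V / 0.2017 V = 42.39.
Need 2^N ≥ 42.39; 2^5 = 32, 2^6 = 64.
Minimum N = 6.

6 bits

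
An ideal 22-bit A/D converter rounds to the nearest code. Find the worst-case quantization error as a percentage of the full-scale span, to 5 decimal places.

0.00001 %

Rounding → worst-case error = ½ LSB = V_FS/2^23, so 100/8388608 = 1.19209e-05 % of full scale.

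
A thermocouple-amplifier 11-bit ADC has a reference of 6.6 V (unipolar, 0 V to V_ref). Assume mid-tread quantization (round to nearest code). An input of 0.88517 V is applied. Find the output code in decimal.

Full-scale span = 6.6 V; LSB = 6.6/2^11 = 3.223 mV.
(0.88517 − 0) / 0.00322266 = 274.671 LSBs.
So the output code is 275.

code 275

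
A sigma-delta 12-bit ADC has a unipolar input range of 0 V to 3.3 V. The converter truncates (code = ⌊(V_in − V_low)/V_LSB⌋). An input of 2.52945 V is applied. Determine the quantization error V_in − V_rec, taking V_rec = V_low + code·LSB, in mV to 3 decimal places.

Step size: 3.3 V ÷ 2^12 = 0.806 mV.
(V_in − V_low)/LSB = (2.52945 − 0)/0.000805664 = 3139.5840 → code 3139 (floor).
Reconstructed: 2.5289795 V.
Error = 2.52945 − 2.5289795 = 0.000470508 V = 0.471 mV.

0.471 mV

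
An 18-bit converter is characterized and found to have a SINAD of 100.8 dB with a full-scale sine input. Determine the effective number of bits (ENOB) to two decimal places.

ENOB = (SINAD − 1.76) / 6.02 = (100.8 − 1.76)/6.02 = 16.452.

16.45 bits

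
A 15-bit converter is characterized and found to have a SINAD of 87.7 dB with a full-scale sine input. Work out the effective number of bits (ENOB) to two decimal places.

14.28 bits

ENOB = (SINAD − 1.76) / 6.02 = (87.7 − 1.76)/6.02 = 14.276.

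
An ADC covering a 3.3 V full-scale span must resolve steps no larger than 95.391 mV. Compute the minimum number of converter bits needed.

Number of steps required ≥ 3.3 V / 95.391 mV = 34.59.
Need 2^N ≥ 34.59; 2^5 = 32, 2^6 = 64.
Minimum N = 6.

6 bits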